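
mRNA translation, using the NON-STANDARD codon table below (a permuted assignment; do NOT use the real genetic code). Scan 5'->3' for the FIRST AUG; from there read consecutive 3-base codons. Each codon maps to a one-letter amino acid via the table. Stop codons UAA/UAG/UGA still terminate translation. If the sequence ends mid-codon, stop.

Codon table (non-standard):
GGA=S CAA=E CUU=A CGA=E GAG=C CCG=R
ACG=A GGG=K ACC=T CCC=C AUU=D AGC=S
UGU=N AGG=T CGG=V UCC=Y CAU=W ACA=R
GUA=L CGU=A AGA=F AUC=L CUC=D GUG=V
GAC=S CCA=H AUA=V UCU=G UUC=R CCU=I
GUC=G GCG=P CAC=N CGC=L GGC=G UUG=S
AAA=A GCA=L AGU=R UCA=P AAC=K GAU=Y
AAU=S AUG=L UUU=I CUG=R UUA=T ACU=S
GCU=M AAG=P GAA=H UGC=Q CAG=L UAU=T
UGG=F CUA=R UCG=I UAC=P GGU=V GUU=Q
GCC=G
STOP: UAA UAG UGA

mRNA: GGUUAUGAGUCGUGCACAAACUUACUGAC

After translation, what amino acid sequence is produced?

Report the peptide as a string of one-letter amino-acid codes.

Answer: LRALESP

Derivation:
start AUG at pos 4
pos 4: AUG -> L; peptide=L
pos 7: AGU -> R; peptide=LR
pos 10: CGU -> A; peptide=LRA
pos 13: GCA -> L; peptide=LRAL
pos 16: CAA -> E; peptide=LRALE
pos 19: ACU -> S; peptide=LRALES
pos 22: UAC -> P; peptide=LRALESP
pos 25: UGA -> STOP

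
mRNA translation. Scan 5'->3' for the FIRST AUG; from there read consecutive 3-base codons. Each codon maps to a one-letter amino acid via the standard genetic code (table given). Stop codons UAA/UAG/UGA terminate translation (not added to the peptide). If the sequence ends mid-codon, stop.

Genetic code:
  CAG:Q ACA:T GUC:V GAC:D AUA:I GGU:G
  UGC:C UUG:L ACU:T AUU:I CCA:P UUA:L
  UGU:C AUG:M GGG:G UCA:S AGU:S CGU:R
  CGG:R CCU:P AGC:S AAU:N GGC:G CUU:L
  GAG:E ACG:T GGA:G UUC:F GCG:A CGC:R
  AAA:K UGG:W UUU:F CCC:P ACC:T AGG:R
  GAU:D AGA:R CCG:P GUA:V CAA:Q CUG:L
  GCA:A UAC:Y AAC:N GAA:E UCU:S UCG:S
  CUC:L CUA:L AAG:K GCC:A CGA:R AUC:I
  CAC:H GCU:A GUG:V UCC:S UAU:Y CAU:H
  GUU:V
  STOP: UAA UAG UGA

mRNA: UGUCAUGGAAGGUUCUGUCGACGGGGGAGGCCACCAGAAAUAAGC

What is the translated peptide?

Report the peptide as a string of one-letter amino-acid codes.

start AUG at pos 4
pos 4: AUG -> M; peptide=M
pos 7: GAA -> E; peptide=ME
pos 10: GGU -> G; peptide=MEG
pos 13: UCU -> S; peptide=MEGS
pos 16: GUC -> V; peptide=MEGSV
pos 19: GAC -> D; peptide=MEGSVD
pos 22: GGG -> G; peptide=MEGSVDG
pos 25: GGA -> G; peptide=MEGSVDGG
pos 28: GGC -> G; peptide=MEGSVDGGG
pos 31: CAC -> H; peptide=MEGSVDGGGH
pos 34: CAG -> Q; peptide=MEGSVDGGGHQ
pos 37: AAA -> K; peptide=MEGSVDGGGHQK
pos 40: UAA -> STOP

Answer: MEGSVDGGGHQK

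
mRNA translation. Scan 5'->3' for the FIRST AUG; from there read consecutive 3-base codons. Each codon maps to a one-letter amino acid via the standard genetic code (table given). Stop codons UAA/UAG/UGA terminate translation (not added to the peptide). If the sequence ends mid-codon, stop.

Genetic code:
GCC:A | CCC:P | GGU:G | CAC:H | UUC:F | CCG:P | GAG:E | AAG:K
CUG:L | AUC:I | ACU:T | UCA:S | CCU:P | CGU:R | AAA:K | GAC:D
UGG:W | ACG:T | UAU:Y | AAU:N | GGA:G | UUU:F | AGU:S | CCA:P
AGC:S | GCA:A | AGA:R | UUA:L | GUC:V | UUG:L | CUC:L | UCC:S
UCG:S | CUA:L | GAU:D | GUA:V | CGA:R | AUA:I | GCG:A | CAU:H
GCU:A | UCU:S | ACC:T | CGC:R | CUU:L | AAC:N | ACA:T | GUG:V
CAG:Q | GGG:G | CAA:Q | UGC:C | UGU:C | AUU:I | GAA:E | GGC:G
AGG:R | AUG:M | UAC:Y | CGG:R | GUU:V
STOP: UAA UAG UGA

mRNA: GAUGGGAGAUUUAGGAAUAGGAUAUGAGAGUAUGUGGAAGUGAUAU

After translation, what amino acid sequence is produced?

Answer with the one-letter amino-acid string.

Answer: MGDLGIGYESMWK

Derivation:
start AUG at pos 1
pos 1: AUG -> M; peptide=M
pos 4: GGA -> G; peptide=MG
pos 7: GAU -> D; peptide=MGD
pos 10: UUA -> L; peptide=MGDL
pos 13: GGA -> G; peptide=MGDLG
pos 16: AUA -> I; peptide=MGDLGI
pos 19: GGA -> G; peptide=MGDLGIG
pos 22: UAU -> Y; peptide=MGDLGIGY
pos 25: GAG -> E; peptide=MGDLGIGYE
pos 28: AGU -> S; peptide=MGDLGIGYES
pos 31: AUG -> M; peptide=MGDLGIGYESM
pos 34: UGG -> W; peptide=MGDLGIGYESMW
pos 37: AAG -> K; peptide=MGDLGIGYESMWK
pos 40: UGA -> STOP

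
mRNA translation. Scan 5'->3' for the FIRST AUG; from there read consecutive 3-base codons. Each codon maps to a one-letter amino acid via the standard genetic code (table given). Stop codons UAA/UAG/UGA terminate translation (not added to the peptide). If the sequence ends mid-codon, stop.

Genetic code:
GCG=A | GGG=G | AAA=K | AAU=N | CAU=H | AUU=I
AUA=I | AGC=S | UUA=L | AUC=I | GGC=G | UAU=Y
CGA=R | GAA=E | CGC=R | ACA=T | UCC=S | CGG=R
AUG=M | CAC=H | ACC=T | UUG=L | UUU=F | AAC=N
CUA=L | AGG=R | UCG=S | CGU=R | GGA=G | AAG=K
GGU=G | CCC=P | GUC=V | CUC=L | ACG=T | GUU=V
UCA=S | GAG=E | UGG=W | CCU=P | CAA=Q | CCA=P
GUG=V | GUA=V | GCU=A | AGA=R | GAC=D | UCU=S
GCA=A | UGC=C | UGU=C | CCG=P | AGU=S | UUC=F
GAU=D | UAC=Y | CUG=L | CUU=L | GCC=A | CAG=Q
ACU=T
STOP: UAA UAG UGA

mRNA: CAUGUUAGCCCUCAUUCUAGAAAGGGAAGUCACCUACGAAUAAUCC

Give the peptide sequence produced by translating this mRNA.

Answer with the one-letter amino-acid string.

start AUG at pos 1
pos 1: AUG -> M; peptide=M
pos 4: UUA -> L; peptide=ML
pos 7: GCC -> A; peptide=MLA
pos 10: CUC -> L; peptide=MLAL
pos 13: AUU -> I; peptide=MLALI
pos 16: CUA -> L; peptide=MLALIL
pos 19: GAA -> E; peptide=MLALILE
pos 22: AGG -> R; peptide=MLALILER
pos 25: GAA -> E; peptide=MLALILERE
pos 28: GUC -> V; peptide=MLALILEREV
pos 31: ACC -> T; peptide=MLALILEREVT
pos 34: UAC -> Y; peptide=MLALILEREVTY
pos 37: GAA -> E; peptide=MLALILEREVTYE
pos 40: UAA -> STOP

Answer: MLALILEREVTYE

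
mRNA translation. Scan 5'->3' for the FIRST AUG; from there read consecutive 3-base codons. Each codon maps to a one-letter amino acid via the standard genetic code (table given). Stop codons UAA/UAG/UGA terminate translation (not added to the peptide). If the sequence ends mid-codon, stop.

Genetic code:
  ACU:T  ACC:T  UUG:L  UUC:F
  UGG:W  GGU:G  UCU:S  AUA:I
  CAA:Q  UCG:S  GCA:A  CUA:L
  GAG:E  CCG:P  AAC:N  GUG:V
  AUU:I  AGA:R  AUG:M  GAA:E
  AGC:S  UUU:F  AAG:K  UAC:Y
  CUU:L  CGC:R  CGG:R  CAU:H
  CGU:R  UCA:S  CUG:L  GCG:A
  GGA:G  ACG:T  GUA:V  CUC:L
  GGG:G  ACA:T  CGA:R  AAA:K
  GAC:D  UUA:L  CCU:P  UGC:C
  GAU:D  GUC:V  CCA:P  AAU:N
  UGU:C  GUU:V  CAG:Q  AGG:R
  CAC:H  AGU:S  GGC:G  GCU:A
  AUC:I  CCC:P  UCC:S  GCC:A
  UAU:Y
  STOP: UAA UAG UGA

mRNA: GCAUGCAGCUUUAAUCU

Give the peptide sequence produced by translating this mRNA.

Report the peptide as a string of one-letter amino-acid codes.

Answer: MQL

Derivation:
start AUG at pos 2
pos 2: AUG -> M; peptide=M
pos 5: CAG -> Q; peptide=MQ
pos 8: CUU -> L; peptide=MQL
pos 11: UAA -> STOP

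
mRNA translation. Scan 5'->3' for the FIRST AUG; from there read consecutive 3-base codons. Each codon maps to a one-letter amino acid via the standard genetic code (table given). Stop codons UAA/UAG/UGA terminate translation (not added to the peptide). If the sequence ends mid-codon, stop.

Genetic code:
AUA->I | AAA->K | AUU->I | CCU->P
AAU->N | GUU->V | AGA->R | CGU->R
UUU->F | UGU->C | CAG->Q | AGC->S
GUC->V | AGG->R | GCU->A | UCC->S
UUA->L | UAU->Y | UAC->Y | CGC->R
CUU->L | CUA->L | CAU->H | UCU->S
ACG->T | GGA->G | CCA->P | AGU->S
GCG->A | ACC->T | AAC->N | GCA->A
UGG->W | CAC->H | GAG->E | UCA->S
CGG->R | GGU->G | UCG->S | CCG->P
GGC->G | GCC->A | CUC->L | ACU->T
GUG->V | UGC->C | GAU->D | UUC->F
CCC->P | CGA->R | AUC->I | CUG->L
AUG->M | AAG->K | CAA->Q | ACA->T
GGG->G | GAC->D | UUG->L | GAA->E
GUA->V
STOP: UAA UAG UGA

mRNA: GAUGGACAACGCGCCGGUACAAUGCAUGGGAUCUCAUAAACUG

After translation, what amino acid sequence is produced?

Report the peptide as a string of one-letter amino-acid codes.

Answer: MDNAPVQCMGSHKL

Derivation:
start AUG at pos 1
pos 1: AUG -> M; peptide=M
pos 4: GAC -> D; peptide=MD
pos 7: AAC -> N; peptide=MDN
pos 10: GCG -> A; peptide=MDNA
pos 13: CCG -> P; peptide=MDNAP
pos 16: GUA -> V; peptide=MDNAPV
pos 19: CAA -> Q; peptide=MDNAPVQ
pos 22: UGC -> C; peptide=MDNAPVQC
pos 25: AUG -> M; peptide=MDNAPVQCM
pos 28: GGA -> G; peptide=MDNAPVQCMG
pos 31: UCU -> S; peptide=MDNAPVQCMGS
pos 34: CAU -> H; peptide=MDNAPVQCMGSH
pos 37: AAA -> K; peptide=MDNAPVQCMGSHK
pos 40: CUG -> L; peptide=MDNAPVQCMGSHKL
pos 43: only 0 nt remain (<3), stop (end of mRNA)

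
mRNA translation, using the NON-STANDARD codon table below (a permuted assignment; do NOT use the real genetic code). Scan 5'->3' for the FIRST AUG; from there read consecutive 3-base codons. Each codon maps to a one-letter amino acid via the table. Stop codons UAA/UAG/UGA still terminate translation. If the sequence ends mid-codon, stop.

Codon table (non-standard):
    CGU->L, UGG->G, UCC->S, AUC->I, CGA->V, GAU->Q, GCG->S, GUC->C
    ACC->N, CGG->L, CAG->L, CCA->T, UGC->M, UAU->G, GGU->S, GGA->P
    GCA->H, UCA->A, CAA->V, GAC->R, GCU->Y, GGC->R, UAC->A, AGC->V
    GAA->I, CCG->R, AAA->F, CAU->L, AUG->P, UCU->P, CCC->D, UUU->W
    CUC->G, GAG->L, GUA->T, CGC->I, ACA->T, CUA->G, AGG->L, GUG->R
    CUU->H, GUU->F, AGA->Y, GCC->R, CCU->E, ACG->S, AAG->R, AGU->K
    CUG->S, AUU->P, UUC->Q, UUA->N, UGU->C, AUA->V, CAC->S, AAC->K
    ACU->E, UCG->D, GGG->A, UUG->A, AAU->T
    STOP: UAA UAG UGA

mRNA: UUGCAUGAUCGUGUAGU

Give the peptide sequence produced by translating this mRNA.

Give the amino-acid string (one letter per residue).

start AUG at pos 4
pos 4: AUG -> P; peptide=P
pos 7: AUC -> I; peptide=PI
pos 10: GUG -> R; peptide=PIR
pos 13: UAG -> STOP

Answer: PIR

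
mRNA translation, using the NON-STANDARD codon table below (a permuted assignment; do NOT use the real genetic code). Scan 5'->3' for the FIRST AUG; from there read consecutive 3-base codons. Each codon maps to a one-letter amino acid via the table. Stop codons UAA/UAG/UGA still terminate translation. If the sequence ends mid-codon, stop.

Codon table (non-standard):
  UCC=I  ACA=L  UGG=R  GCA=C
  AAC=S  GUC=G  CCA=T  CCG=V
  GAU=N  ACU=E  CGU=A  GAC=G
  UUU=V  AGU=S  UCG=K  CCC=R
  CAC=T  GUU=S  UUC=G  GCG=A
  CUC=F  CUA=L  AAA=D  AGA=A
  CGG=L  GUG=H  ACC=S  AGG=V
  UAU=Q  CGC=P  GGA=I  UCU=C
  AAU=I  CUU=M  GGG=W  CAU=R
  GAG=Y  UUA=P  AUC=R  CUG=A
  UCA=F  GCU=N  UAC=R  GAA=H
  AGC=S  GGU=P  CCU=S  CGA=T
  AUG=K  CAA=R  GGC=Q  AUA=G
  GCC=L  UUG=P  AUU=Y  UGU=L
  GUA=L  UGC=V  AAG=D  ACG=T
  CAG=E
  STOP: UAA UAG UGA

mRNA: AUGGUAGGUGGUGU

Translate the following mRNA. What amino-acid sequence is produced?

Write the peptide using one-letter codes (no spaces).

Answer: KLPP

Derivation:
start AUG at pos 0
pos 0: AUG -> K; peptide=K
pos 3: GUA -> L; peptide=KL
pos 6: GGU -> P; peptide=KLP
pos 9: GGU -> P; peptide=KLPP
pos 12: only 2 nt remain (<3), stop (end of mRNA)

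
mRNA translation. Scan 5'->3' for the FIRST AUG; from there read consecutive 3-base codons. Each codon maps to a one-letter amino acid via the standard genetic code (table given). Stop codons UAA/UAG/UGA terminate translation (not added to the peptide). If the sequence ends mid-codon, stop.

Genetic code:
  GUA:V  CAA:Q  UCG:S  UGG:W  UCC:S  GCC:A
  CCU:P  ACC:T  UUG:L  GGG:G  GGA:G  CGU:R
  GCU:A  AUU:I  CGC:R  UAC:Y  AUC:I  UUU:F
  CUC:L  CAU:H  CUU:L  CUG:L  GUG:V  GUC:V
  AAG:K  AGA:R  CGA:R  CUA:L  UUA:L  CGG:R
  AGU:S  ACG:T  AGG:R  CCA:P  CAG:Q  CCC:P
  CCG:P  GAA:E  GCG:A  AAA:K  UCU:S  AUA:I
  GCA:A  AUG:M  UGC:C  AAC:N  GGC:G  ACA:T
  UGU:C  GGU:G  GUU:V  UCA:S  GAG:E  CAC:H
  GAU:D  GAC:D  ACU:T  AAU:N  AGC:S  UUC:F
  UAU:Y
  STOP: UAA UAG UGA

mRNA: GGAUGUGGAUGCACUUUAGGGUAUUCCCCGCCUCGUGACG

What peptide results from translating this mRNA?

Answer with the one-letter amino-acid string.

Answer: MWMHFRVFPAS

Derivation:
start AUG at pos 2
pos 2: AUG -> M; peptide=M
pos 5: UGG -> W; peptide=MW
pos 8: AUG -> M; peptide=MWM
pos 11: CAC -> H; peptide=MWMH
pos 14: UUU -> F; peptide=MWMHF
pos 17: AGG -> R; peptide=MWMHFR
pos 20: GUA -> V; peptide=MWMHFRV
pos 23: UUC -> F; peptide=MWMHFRVF
pos 26: CCC -> P; peptide=MWMHFRVFP
pos 29: GCC -> A; peptide=MWMHFRVFPA
pos 32: UCG -> S; peptide=MWMHFRVFPAS
pos 35: UGA -> STOP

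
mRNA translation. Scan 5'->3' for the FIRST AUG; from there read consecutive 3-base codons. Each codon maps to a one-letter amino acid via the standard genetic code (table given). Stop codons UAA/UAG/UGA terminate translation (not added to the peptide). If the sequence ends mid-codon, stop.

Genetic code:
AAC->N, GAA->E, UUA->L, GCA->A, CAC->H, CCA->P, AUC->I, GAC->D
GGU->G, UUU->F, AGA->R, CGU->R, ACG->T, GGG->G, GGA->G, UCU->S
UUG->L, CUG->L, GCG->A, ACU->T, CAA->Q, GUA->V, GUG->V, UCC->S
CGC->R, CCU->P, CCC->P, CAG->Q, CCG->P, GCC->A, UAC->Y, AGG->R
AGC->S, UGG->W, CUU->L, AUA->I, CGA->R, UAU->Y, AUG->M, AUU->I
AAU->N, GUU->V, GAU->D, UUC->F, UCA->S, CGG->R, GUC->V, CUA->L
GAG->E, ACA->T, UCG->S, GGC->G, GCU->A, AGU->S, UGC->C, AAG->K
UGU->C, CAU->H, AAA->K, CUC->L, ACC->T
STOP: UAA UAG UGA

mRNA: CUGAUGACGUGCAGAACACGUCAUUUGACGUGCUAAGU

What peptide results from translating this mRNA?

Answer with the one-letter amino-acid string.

Answer: MTCRTRHLTC

Derivation:
start AUG at pos 3
pos 3: AUG -> M; peptide=M
pos 6: ACG -> T; peptide=MT
pos 9: UGC -> C; peptide=MTC
pos 12: AGA -> R; peptide=MTCR
pos 15: ACA -> T; peptide=MTCRT
pos 18: CGU -> R; peptide=MTCRTR
pos 21: CAU -> H; peptide=MTCRTRH
pos 24: UUG -> L; peptide=MTCRTRHL
pos 27: ACG -> T; peptide=MTCRTRHLT
pos 30: UGC -> C; peptide=MTCRTRHLTC
pos 33: UAA -> STOP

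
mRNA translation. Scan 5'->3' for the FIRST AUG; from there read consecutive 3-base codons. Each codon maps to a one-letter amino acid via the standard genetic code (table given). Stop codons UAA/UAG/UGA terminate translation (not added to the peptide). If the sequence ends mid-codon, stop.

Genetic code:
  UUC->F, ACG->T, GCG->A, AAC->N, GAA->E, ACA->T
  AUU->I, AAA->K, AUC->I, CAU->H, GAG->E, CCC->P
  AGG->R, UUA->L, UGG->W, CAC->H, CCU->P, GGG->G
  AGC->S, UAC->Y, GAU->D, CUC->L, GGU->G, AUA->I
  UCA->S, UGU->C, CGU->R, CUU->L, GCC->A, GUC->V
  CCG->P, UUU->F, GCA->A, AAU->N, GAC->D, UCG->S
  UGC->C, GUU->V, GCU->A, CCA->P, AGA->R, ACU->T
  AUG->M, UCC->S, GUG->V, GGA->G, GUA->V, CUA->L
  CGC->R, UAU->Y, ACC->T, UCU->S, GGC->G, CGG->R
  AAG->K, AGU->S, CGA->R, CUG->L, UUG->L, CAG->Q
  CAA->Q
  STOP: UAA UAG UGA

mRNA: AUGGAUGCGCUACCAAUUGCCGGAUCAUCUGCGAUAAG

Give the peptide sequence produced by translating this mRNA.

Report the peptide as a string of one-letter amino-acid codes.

Answer: MDALPIAGSSAI

Derivation:
start AUG at pos 0
pos 0: AUG -> M; peptide=M
pos 3: GAU -> D; peptide=MD
pos 6: GCG -> A; peptide=MDA
pos 9: CUA -> L; peptide=MDAL
pos 12: CCA -> P; peptide=MDALP
pos 15: AUU -> I; peptide=MDALPI
pos 18: GCC -> A; peptide=MDALPIA
pos 21: GGA -> G; peptide=MDALPIAG
pos 24: UCA -> S; peptide=MDALPIAGS
pos 27: UCU -> S; peptide=MDALPIAGSS
pos 30: GCG -> A; peptide=MDALPIAGSSA
pos 33: AUA -> I; peptide=MDALPIAGSSAI
pos 36: only 2 nt remain (<3), stop (end of mRNA)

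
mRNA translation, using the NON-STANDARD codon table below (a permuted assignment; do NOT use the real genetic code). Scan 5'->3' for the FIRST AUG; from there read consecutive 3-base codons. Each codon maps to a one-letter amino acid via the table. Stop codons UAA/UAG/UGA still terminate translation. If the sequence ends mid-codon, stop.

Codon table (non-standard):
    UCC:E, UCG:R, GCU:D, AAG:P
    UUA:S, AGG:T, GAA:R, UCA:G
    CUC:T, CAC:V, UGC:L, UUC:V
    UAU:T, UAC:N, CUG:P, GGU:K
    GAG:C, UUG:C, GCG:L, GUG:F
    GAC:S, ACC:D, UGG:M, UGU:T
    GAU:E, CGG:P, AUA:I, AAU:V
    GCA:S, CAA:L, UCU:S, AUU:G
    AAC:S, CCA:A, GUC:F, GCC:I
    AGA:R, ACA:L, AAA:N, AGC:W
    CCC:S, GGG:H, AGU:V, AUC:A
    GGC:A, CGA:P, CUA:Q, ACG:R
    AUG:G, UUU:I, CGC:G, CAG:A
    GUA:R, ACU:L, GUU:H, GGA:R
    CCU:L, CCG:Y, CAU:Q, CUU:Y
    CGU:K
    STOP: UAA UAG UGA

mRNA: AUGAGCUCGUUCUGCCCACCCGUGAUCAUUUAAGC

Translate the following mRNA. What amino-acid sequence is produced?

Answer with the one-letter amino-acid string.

Answer: GWRVLASFAG

Derivation:
start AUG at pos 0
pos 0: AUG -> G; peptide=G
pos 3: AGC -> W; peptide=GW
pos 6: UCG -> R; peptide=GWR
pos 9: UUC -> V; peptide=GWRV
pos 12: UGC -> L; peptide=GWRVL
pos 15: CCA -> A; peptide=GWRVLA
pos 18: CCC -> S; peptide=GWRVLAS
pos 21: GUG -> F; peptide=GWRVLASF
pos 24: AUC -> A; peptide=GWRVLASFA
pos 27: AUU -> G; peptide=GWRVLASFAG
pos 30: UAA -> STOP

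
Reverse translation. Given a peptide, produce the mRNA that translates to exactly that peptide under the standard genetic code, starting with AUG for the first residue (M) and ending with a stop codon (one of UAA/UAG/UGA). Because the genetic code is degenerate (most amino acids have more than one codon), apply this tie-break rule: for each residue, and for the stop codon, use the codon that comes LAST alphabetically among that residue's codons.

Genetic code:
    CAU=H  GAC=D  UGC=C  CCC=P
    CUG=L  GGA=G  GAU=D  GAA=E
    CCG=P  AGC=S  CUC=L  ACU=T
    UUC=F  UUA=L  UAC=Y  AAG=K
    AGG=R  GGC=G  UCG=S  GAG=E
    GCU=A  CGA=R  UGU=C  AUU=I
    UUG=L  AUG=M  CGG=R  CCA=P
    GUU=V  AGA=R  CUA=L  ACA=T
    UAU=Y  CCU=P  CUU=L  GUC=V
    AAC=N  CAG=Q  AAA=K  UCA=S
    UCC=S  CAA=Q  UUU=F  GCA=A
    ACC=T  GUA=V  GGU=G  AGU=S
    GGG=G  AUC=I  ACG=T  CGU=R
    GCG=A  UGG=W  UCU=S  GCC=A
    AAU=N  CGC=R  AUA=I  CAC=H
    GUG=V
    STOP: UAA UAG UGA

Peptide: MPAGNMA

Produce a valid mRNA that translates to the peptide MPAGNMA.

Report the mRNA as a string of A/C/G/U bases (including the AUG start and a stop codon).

residue 1: M -> AUG (start codon)
residue 2: P codons sorted = CCA,CCC,CCG,CCU -> pick last = CCU
residue 3: A codons sorted = GCA,GCC,GCG,GCU -> pick last = GCU
residue 4: G codons sorted = GGA,GGC,GGG,GGU -> pick last = GGU
residue 5: N codons sorted = AAC,AAU -> pick last = AAU
residue 6: M -> AUG (only codon)
residue 7: A codons sorted = GCA,GCC,GCG,GCU -> pick last = GCU
terminator: stop codons sorted = UAA,UAG,UGA -> pick last = UGA

Answer: mRNA: AUGCCUGCUGGUAAUAUGGCUUGA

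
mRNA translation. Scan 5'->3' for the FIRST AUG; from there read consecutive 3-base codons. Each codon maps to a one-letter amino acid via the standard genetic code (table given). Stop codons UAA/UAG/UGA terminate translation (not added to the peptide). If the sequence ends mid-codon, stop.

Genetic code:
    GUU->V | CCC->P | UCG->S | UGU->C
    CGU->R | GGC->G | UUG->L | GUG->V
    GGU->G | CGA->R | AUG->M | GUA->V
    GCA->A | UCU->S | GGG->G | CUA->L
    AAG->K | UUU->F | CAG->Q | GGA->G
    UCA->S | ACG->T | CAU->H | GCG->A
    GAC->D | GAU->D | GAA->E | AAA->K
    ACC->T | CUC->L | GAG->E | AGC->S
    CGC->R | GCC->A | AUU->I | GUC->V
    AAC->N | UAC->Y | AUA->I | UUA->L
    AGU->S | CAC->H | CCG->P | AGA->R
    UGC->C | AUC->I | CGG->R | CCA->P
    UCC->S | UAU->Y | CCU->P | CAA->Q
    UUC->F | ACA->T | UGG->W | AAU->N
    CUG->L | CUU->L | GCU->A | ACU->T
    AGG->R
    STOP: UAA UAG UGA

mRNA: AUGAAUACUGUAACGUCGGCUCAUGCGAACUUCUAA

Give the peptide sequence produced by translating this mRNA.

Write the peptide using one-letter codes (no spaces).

Answer: MNTVTSAHANF

Derivation:
start AUG at pos 0
pos 0: AUG -> M; peptide=M
pos 3: AAU -> N; peptide=MN
pos 6: ACU -> T; peptide=MNT
pos 9: GUA -> V; peptide=MNTV
pos 12: ACG -> T; peptide=MNTVT
pos 15: UCG -> S; peptide=MNTVTS
pos 18: GCU -> A; peptide=MNTVTSA
pos 21: CAU -> H; peptide=MNTVTSAH
pos 24: GCG -> A; peptide=MNTVTSAHA
pos 27: AAC -> N; peptide=MNTVTSAHAN
pos 30: UUC -> F; peptide=MNTVTSAHANF
pos 33: UAA -> STOP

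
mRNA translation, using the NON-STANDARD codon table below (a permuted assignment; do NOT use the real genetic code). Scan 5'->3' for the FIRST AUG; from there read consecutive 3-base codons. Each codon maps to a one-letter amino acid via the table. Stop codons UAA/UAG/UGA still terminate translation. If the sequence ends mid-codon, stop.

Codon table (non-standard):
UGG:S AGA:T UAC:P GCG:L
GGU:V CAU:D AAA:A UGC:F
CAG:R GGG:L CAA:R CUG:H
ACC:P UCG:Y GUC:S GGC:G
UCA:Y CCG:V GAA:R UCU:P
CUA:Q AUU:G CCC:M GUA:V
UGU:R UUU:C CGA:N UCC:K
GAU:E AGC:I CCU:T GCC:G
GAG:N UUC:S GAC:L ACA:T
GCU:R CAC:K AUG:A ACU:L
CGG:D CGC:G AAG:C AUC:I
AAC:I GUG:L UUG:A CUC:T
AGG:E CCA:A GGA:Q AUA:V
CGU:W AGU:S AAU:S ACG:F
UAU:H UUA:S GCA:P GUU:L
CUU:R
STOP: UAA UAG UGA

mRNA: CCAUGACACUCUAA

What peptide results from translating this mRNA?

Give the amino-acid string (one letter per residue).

start AUG at pos 2
pos 2: AUG -> A; peptide=A
pos 5: ACA -> T; peptide=AT
pos 8: CUC -> T; peptide=ATT
pos 11: UAA -> STOP

Answer: ATT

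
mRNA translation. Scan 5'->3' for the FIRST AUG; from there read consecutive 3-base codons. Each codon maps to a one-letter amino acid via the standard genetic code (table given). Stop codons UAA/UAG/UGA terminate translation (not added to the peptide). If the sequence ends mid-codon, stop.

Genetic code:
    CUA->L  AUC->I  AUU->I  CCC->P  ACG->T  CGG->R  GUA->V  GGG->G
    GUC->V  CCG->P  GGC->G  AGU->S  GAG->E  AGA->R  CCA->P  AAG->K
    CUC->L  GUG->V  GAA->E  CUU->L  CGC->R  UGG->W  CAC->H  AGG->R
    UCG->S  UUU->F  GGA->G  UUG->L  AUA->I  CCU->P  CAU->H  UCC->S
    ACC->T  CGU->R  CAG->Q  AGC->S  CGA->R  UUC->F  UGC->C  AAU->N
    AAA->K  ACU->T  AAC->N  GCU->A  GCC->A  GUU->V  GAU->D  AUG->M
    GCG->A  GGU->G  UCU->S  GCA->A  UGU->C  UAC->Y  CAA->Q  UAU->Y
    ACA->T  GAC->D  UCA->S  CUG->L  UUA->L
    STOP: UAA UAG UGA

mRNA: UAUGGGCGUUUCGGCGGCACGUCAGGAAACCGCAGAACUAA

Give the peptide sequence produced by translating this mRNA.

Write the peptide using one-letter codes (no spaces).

Answer: MGVSAARQETAEL

Derivation:
start AUG at pos 1
pos 1: AUG -> M; peptide=M
pos 4: GGC -> G; peptide=MG
pos 7: GUU -> V; peptide=MGV
pos 10: UCG -> S; peptide=MGVS
pos 13: GCG -> A; peptide=MGVSA
pos 16: GCA -> A; peptide=MGVSAA
pos 19: CGU -> R; peptide=MGVSAAR
pos 22: CAG -> Q; peptide=MGVSAARQ
pos 25: GAA -> E; peptide=MGVSAARQE
pos 28: ACC -> T; peptide=MGVSAARQET
pos 31: GCA -> A; peptide=MGVSAARQETA
pos 34: GAA -> E; peptide=MGVSAARQETAE
pos 37: CUA -> L; peptide=MGVSAARQETAEL
pos 40: only 1 nt remain (<3), stop (end of mRNA)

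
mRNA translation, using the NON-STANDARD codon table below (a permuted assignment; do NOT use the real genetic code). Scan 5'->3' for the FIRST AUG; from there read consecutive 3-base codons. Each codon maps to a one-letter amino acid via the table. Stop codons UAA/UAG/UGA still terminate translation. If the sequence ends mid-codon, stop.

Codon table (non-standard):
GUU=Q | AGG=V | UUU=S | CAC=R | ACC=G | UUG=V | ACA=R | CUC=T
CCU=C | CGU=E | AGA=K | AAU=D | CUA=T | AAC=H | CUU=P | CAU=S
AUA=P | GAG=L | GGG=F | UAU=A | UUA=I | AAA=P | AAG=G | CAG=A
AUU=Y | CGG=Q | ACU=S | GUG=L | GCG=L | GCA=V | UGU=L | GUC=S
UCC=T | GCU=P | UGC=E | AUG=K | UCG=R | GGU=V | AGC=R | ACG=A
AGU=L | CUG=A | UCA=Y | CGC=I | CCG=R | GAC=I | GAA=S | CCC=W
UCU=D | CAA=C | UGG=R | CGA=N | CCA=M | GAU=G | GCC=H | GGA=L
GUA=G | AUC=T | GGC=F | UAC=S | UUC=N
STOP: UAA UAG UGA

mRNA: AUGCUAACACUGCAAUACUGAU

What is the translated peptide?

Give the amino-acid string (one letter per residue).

Answer: KTRACS

Derivation:
start AUG at pos 0
pos 0: AUG -> K; peptide=K
pos 3: CUA -> T; peptide=KT
pos 6: ACA -> R; peptide=KTR
pos 9: CUG -> A; peptide=KTRA
pos 12: CAA -> C; peptide=KTRAC
pos 15: UAC -> S; peptide=KTRACS
pos 18: UGA -> STOP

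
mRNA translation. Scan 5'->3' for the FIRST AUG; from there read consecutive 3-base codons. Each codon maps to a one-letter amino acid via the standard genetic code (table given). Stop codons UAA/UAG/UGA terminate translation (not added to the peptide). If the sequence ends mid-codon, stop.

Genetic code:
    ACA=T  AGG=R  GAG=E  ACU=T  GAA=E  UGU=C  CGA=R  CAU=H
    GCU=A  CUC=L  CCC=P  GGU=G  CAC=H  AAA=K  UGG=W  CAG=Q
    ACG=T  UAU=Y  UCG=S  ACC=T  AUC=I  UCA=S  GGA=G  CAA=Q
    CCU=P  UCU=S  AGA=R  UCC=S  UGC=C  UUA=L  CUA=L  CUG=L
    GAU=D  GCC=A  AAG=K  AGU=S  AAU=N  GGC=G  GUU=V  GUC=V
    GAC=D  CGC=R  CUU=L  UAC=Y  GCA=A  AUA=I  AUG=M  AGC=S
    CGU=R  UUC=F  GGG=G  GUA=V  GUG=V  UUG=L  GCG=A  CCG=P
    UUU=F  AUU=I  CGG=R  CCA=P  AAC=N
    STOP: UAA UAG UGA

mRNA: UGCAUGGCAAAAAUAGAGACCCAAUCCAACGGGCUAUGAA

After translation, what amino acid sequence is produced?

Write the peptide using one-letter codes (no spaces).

start AUG at pos 3
pos 3: AUG -> M; peptide=M
pos 6: GCA -> A; peptide=MA
pos 9: AAA -> K; peptide=MAK
pos 12: AUA -> I; peptide=MAKI
pos 15: GAG -> E; peptide=MAKIE
pos 18: ACC -> T; peptide=MAKIET
pos 21: CAA -> Q; peptide=MAKIETQ
pos 24: UCC -> S; peptide=MAKIETQS
pos 27: AAC -> N; peptide=MAKIETQSN
pos 30: GGG -> G; peptide=MAKIETQSNG
pos 33: CUA -> L; peptide=MAKIETQSNGL
pos 36: UGA -> STOP

Answer: MAKIETQSNGL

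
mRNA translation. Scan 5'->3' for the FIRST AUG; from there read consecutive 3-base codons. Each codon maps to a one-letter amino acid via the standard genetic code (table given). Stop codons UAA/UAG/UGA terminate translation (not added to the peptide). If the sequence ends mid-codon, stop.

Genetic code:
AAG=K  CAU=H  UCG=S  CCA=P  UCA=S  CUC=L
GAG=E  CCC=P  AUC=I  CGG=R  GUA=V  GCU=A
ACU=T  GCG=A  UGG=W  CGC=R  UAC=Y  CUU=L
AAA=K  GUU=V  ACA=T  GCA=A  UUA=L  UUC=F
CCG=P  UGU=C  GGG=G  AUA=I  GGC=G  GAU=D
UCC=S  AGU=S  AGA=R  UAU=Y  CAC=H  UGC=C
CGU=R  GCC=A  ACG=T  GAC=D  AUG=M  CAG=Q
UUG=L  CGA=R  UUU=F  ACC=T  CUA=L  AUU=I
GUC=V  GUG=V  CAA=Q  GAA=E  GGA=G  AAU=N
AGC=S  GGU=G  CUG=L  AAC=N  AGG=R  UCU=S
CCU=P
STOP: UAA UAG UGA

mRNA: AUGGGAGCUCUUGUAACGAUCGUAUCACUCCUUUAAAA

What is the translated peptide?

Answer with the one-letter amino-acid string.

Answer: MGALVTIVSLL

Derivation:
start AUG at pos 0
pos 0: AUG -> M; peptide=M
pos 3: GGA -> G; peptide=MG
pos 6: GCU -> A; peptide=MGA
pos 9: CUU -> L; peptide=MGAL
pos 12: GUA -> V; peptide=MGALV
pos 15: ACG -> T; peptide=MGALVT
pos 18: AUC -> I; peptide=MGALVTI
pos 21: GUA -> V; peptide=MGALVTIV
pos 24: UCA -> S; peptide=MGALVTIVS
pos 27: CUC -> L; peptide=MGALVTIVSL
pos 30: CUU -> L; peptide=MGALVTIVSLL
pos 33: UAA -> STOP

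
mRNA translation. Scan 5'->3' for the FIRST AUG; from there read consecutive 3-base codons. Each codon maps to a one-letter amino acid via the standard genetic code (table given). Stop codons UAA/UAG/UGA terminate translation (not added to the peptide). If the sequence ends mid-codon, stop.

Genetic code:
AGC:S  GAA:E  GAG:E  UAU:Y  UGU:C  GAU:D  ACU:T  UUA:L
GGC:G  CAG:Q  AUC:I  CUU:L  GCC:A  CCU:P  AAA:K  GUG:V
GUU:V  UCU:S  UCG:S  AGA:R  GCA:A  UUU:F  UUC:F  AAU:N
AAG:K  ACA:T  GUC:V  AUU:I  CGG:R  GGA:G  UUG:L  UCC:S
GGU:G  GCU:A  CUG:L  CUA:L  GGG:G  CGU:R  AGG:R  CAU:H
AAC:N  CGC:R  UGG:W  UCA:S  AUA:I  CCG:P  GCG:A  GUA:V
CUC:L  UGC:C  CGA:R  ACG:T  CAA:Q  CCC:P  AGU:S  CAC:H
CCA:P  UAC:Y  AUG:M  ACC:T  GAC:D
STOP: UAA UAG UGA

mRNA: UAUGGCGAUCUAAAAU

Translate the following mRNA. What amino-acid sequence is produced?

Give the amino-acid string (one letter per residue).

start AUG at pos 1
pos 1: AUG -> M; peptide=M
pos 4: GCG -> A; peptide=MA
pos 7: AUC -> I; peptide=MAI
pos 10: UAA -> STOP

Answer: MAI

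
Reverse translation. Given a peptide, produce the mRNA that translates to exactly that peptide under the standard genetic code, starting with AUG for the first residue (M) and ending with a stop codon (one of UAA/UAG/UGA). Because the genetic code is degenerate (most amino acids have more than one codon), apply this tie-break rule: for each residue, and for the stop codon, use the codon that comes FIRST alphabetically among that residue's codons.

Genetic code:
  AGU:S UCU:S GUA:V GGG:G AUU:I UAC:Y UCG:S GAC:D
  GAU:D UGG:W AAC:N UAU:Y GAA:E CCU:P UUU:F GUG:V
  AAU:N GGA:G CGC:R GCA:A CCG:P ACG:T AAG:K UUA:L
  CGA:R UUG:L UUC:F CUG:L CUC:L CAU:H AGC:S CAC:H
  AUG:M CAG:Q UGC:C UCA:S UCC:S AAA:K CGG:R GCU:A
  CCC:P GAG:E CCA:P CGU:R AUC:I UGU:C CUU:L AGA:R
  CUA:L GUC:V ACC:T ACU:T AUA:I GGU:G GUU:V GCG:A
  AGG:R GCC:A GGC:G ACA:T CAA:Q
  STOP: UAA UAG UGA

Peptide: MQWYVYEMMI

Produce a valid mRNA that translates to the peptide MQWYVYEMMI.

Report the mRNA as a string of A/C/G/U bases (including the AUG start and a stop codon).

residue 1: M -> AUG (start codon)
residue 2: Q codons sorted = CAA,CAG -> pick first = CAA
residue 3: W -> UGG (only codon)
residue 4: Y codons sorted = UAC,UAU -> pick first = UAC
residue 5: V codons sorted = GUA,GUC,GUG,GUU -> pick first = GUA
residue 6: Y codons sorted = UAC,UAU -> pick first = UAC
residue 7: E codons sorted = GAA,GAG -> pick first = GAA
residue 8: M -> AUG (only codon)
residue 9: M -> AUG (only codon)
residue 10: I codons sorted = AUA,AUC,AUU -> pick first = AUA
terminator: stop codons sorted = UAA,UAG,UGA -> pick first = UAA

Answer: mRNA: AUGCAAUGGUACGUAUACGAAAUGAUGAUAUAA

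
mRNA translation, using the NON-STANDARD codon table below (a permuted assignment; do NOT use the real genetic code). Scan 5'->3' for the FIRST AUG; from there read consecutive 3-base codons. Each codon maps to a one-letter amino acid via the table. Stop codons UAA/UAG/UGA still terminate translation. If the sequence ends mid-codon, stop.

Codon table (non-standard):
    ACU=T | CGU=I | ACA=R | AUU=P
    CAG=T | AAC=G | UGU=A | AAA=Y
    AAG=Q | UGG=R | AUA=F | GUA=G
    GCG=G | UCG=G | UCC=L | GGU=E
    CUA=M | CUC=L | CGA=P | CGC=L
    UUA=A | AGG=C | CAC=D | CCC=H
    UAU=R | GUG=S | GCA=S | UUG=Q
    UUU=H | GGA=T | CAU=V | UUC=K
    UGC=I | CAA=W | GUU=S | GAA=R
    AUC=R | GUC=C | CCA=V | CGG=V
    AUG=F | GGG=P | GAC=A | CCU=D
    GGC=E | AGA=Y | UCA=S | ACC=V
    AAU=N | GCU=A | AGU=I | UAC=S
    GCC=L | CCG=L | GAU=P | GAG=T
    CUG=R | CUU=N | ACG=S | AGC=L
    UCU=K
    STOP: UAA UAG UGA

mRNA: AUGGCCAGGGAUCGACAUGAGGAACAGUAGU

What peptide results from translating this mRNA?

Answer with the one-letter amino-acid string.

start AUG at pos 0
pos 0: AUG -> F; peptide=F
pos 3: GCC -> L; peptide=FL
pos 6: AGG -> C; peptide=FLC
pos 9: GAU -> P; peptide=FLCP
pos 12: CGA -> P; peptide=FLCPP
pos 15: CAU -> V; peptide=FLCPPV
pos 18: GAG -> T; peptide=FLCPPVT
pos 21: GAA -> R; peptide=FLCPPVTR
pos 24: CAG -> T; peptide=FLCPPVTRT
pos 27: UAG -> STOP

Answer: FLCPPVTRT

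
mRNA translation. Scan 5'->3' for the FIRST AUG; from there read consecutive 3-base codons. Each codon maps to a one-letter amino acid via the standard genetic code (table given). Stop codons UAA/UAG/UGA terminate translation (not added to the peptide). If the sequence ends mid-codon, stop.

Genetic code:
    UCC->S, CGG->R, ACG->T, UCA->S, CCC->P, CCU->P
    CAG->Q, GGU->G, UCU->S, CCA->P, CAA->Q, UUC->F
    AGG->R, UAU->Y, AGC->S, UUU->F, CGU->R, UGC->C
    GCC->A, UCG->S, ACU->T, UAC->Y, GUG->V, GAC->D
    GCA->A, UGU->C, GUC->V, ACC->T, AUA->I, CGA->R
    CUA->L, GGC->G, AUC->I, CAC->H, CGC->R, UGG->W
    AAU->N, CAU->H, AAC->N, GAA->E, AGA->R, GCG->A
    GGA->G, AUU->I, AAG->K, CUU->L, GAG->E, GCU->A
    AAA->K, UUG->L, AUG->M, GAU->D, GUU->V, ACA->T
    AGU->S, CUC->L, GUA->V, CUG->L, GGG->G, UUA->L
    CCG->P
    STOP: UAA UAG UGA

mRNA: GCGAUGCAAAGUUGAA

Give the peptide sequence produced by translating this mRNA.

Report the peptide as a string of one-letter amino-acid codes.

Answer: MQS

Derivation:
start AUG at pos 3
pos 3: AUG -> M; peptide=M
pos 6: CAA -> Q; peptide=MQ
pos 9: AGU -> S; peptide=MQS
pos 12: UGA -> STOP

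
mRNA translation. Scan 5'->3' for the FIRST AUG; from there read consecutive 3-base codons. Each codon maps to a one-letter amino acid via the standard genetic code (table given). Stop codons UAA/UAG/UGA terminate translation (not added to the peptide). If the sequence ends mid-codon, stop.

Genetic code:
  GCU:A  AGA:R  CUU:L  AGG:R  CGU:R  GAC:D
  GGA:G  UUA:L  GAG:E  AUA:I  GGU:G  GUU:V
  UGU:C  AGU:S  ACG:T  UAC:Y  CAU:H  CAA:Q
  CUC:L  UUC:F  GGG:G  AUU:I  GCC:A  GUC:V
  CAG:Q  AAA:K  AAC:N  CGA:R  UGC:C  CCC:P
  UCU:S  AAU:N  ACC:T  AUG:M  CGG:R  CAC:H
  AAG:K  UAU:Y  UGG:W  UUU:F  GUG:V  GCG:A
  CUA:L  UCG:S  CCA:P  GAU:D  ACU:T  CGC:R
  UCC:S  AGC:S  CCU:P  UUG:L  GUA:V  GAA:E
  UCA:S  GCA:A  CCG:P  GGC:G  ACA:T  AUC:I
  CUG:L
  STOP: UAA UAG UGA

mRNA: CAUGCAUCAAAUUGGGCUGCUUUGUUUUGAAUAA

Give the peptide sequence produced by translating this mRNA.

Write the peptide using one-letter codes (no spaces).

Answer: MHQIGLLCFE

Derivation:
start AUG at pos 1
pos 1: AUG -> M; peptide=M
pos 4: CAU -> H; peptide=MH
pos 7: CAA -> Q; peptide=MHQ
pos 10: AUU -> I; peptide=MHQI
pos 13: GGG -> G; peptide=MHQIG
pos 16: CUG -> L; peptide=MHQIGL
pos 19: CUU -> L; peptide=MHQIGLL
pos 22: UGU -> C; peptide=MHQIGLLC
pos 25: UUU -> F; peptide=MHQIGLLCF
pos 28: GAA -> E; peptide=MHQIGLLCFE
pos 31: UAA -> STOP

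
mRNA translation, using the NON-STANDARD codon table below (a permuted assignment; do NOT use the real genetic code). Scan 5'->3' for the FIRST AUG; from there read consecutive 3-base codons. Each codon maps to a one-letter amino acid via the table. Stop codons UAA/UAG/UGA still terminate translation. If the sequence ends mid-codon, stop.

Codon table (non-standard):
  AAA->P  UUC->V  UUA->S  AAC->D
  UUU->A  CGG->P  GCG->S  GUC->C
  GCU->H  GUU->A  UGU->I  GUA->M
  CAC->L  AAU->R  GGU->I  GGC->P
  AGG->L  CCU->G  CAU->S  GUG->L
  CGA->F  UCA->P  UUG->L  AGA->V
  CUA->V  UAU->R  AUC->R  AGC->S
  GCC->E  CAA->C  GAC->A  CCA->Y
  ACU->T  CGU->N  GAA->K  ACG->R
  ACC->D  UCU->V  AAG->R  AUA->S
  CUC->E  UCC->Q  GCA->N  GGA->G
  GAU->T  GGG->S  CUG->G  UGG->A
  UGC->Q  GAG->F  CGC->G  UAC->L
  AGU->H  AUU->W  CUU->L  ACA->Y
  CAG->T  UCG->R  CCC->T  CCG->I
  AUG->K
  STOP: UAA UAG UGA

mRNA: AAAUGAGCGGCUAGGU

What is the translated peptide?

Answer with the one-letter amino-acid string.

Answer: KSP

Derivation:
start AUG at pos 2
pos 2: AUG -> K; peptide=K
pos 5: AGC -> S; peptide=KS
pos 8: GGC -> P; peptide=KSP
pos 11: UAG -> STOP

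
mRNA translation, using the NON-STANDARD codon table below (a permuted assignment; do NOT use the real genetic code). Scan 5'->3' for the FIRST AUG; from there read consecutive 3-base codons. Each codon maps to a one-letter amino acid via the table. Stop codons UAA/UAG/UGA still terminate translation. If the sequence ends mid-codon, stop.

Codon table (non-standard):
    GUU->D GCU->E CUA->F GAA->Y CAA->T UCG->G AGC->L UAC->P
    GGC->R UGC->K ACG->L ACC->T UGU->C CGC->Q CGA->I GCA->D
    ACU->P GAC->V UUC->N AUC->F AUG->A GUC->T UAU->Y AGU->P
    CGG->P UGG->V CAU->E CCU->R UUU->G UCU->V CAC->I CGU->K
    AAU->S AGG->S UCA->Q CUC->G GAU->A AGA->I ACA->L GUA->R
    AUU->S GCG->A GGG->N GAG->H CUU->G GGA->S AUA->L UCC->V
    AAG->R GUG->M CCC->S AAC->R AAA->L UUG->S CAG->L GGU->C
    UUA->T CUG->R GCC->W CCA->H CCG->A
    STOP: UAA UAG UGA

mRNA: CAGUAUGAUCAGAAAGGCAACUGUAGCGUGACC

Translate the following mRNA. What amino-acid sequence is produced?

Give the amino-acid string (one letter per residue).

Answer: AFIRDPRA

Derivation:
start AUG at pos 4
pos 4: AUG -> A; peptide=A
pos 7: AUC -> F; peptide=AF
pos 10: AGA -> I; peptide=AFI
pos 13: AAG -> R; peptide=AFIR
pos 16: GCA -> D; peptide=AFIRD
pos 19: ACU -> P; peptide=AFIRDP
pos 22: GUA -> R; peptide=AFIRDPR
pos 25: GCG -> A; peptide=AFIRDPRA
pos 28: UGA -> STOP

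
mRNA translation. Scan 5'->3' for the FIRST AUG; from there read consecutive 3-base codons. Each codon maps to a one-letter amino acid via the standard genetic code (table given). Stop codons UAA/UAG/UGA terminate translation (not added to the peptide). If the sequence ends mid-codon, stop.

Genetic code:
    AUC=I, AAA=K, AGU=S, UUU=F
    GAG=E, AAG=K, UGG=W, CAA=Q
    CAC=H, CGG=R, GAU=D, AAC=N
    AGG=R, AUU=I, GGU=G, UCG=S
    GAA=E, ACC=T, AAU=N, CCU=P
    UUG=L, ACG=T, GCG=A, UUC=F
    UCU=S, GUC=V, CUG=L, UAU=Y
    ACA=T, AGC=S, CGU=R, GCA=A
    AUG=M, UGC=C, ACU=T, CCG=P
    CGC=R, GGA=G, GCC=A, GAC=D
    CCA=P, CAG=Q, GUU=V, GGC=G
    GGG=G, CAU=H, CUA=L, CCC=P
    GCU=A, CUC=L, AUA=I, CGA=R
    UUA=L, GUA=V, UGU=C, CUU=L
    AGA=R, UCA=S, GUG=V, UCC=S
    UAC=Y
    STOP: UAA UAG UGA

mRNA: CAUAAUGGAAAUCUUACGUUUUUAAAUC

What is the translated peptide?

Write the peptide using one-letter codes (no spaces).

Answer: MEILRF

Derivation:
start AUG at pos 4
pos 4: AUG -> M; peptide=M
pos 7: GAA -> E; peptide=ME
pos 10: AUC -> I; peptide=MEI
pos 13: UUA -> L; peptide=MEIL
pos 16: CGU -> R; peptide=MEILR
pos 19: UUU -> F; peptide=MEILRF
pos 22: UAA -> STOP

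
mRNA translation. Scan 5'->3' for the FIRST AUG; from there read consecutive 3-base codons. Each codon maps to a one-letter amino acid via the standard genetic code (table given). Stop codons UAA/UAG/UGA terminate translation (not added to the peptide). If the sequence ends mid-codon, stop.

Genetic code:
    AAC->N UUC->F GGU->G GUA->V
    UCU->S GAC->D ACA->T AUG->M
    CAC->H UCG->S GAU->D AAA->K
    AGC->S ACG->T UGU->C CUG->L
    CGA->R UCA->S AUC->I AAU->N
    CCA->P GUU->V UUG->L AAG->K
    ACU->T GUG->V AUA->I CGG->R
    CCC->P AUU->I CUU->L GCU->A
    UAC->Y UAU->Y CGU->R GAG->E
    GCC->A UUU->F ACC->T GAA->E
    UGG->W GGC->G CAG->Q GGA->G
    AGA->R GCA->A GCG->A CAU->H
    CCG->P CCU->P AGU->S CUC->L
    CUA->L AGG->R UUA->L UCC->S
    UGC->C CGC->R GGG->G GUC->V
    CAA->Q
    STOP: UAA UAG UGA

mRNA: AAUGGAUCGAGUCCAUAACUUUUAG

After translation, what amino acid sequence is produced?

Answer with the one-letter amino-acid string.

Answer: MDRVHNF

Derivation:
start AUG at pos 1
pos 1: AUG -> M; peptide=M
pos 4: GAU -> D; peptide=MD
pos 7: CGA -> R; peptide=MDR
pos 10: GUC -> V; peptide=MDRV
pos 13: CAU -> H; peptide=MDRVH
pos 16: AAC -> N; peptide=MDRVHN
pos 19: UUU -> F; peptide=MDRVHNF
pos 22: UAG -> STOP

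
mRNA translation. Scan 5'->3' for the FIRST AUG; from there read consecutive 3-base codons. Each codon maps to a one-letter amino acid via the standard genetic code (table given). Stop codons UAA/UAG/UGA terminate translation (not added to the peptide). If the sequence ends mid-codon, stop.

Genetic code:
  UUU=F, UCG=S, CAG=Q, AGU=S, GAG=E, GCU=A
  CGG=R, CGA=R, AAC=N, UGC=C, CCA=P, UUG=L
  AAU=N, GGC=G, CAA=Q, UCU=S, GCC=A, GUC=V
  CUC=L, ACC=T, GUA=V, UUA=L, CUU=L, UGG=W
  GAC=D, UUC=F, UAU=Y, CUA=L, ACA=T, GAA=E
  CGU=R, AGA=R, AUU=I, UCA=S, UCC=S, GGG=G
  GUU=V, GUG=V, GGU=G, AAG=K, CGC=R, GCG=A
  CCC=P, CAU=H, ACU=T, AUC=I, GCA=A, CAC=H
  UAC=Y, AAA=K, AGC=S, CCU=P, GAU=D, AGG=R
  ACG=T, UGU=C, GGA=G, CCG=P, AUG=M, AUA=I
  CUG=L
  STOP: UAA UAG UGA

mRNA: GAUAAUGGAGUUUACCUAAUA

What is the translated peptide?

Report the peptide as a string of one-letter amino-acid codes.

Answer: MEFT

Derivation:
start AUG at pos 4
pos 4: AUG -> M; peptide=M
pos 7: GAG -> E; peptide=ME
pos 10: UUU -> F; peptide=MEF
pos 13: ACC -> T; peptide=MEFT
pos 16: UAA -> STOP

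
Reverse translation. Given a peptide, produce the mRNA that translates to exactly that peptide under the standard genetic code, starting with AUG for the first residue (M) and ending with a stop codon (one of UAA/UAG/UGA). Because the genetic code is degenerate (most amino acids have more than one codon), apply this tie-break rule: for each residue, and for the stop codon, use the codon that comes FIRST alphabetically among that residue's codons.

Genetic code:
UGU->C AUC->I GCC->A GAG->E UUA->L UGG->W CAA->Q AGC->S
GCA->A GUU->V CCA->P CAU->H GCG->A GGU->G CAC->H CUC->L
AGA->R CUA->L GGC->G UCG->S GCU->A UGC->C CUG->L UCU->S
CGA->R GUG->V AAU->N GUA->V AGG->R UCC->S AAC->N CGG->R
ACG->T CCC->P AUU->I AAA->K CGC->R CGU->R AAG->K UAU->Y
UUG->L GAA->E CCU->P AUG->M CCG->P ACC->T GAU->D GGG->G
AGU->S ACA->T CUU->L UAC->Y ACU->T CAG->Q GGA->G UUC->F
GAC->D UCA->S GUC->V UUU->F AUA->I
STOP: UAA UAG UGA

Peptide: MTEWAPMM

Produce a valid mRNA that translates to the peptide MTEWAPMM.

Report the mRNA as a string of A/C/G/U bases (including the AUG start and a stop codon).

residue 1: M -> AUG (start codon)
residue 2: T codons sorted = ACA,ACC,ACG,ACU -> pick first = ACA
residue 3: E codons sorted = GAA,GAG -> pick first = GAA
residue 4: W -> UGG (only codon)
residue 5: A codons sorted = GCA,GCC,GCG,GCU -> pick first = GCA
residue 6: P codons sorted = CCA,CCC,CCG,CCU -> pick first = CCA
residue 7: M -> AUG (only codon)
residue 8: M -> AUG (only codon)
terminator: stop codons sorted = UAA,UAG,UGA -> pick first = UAA

Answer: mRNA: AUGACAGAAUGGGCACCAAUGAUGUAA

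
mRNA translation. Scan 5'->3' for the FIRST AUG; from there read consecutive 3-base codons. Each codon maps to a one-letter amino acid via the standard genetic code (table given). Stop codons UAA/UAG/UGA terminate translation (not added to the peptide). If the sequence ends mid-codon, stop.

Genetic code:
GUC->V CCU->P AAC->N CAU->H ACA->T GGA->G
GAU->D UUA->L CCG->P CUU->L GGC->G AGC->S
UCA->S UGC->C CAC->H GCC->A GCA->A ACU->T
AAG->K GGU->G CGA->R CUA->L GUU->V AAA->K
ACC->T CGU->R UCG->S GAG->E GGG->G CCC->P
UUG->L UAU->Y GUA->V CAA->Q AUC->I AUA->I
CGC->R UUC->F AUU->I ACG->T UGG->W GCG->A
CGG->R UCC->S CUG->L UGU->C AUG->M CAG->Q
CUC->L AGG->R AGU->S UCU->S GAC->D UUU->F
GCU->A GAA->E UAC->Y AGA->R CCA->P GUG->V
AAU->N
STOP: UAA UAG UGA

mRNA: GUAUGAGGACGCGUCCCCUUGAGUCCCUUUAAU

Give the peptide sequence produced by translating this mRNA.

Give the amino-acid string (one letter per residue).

Answer: MRTRPLESL

Derivation:
start AUG at pos 2
pos 2: AUG -> M; peptide=M
pos 5: AGG -> R; peptide=MR
pos 8: ACG -> T; peptide=MRT
pos 11: CGU -> R; peptide=MRTR
pos 14: CCC -> P; peptide=MRTRP
pos 17: CUU -> L; peptide=MRTRPL
pos 20: GAG -> E; peptide=MRTRPLE
pos 23: UCC -> S; peptide=MRTRPLES
pos 26: CUU -> L; peptide=MRTRPLESL
pos 29: UAA -> STOP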